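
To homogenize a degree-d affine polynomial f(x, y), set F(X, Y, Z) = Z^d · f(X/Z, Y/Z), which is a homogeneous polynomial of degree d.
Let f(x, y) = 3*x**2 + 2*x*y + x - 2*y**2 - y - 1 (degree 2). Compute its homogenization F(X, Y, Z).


F(X, Y, Z) = 3*X**2 + 2*X*Y + X*Z - 2*Y**2 - Y*Z - Z**2

deg(f) = 2.
Substitute x = X/Z, y = Y/Z into f, then multiply by Z^2.
  monomial 3·x^2·y^0 ↦ 3·X^2·Y^0·Z^0.
  monomial 2·x^1·y^1 ↦ 2·X^1·Y^1·Z^0.
  monomial 1·x^1·y^0 ↦ 1·X^1·Y^0·Z^1.
  monomial -2·x^0·y^2 ↦ -2·X^0·Y^2·Z^0.
  monomial -1·x^0·y^1 ↦ -1·X^0·Y^1·Z^1.
  monomial -1·x^0·y^0 ↦ -1·X^0·Y^0·Z^2.
Collecting: F(X, Y, Z) = 3*X**2 + 2*X*Y + X*Z - 2*Y**2 - Y*Z - Z**2.


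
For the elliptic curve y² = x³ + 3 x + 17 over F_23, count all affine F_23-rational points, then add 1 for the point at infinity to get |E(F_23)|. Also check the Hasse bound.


Affine points = {(2, 10), (2, 13), (4, 1), (4, 22), (7, 6), (7, 17), (8, 1), (8, 22), (10, 9), (10, 14), (11, 1), (11, 22), (17, 6), (17, 17), (20, 2), (20, 21), (21, 7), (21, 16), (22, 6), (22, 17)}; affine count = 20; |E(F_23)| = 21.

Discriminant check: Δ ∝ 4a³ + 27b² = 4·3³ + 27·17² = 4·27 + 27·289 ≡ 22 (mod 23). Nonzero ⇒ E is nonsingular.
For each x ∈ F_23, compute rhs = x³ + 3·x + 17 mod 23, then count y ∈ F_23 with y² ≡ rhs.
  x = 0: rhs = 17, matching y values: none (0 points).
  x = 1: rhs = 21, matching y values: none (0 points).
  x = 2: rhs = 8, matching y values: 10, 13 (2 points).
  x = 3: rhs = 7, matching y values: none (0 points).
  x = 4: rhs = 1, matching y values: 1, 22 (2 points).
  x = 5: rhs = 19, matching y values: none (0 points).
  x = 6: rhs = 21, matching y values: none (0 points).
  x = 7: rhs = 13, matching y values: 6, 17 (2 points).
  x = 8: rhs = 1, matching y values: 1, 22 (2 points).
  x = 9: rhs = 14, matching y values: none (0 points).
  x = 10: rhs = 12, matching y values: 9, 14 (2 points).
  x = 11: rhs = 1, matching y values: 1, 22 (2 points).
  x = 12: rhs = 10, matching y values: none (0 points).
  x = 13: rhs = 22, matching y values: none (0 points).
  x = 14: rhs = 20, matching y values: none (0 points).
  x = 15: rhs = 10, matching y values: none (0 points).
  x = 16: rhs = 21, matching y values: none (0 points).
  x = 17: rhs = 13, matching y values: 6, 17 (2 points).
  x = 18: rhs = 15, matching y values: none (0 points).
  x = 19: rhs = 10, matching y values: none (0 points).
  x = 20: rhs = 4, matching y values: 2, 21 (2 points).
  x = 21: rhs = 3, matching y values: 7, 16 (2 points).
  x = 22: rhs = 13, matching y values: 6, 17 (2 points).
Total affine count: 20.
Full point count |E(F_23)| = 20 + 1 = 21.
Hasse bound: |21 − (23+1)| = |-3| = 3 ≤ 2√23 ≈ 9.5917 ✓.


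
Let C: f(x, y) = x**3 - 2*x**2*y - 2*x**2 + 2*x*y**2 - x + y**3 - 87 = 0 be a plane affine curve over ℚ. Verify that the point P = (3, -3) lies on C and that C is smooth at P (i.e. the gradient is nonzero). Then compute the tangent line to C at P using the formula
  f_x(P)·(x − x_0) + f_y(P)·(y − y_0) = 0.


Tangent line at P: 68*x - 27*y - 285 = 0.

Step 1: f(3, -3) = 0, so P lies on C.
Step 2: partial derivatives
  f_x(x, y) = 3*x**2 - 4*x*y - 4*x + 2*y**2 - 1, f_y(x, y) = -2*x**2 + 4*x*y + 3*y**2.
  f_x(P) = 68, f_y(P) = -27 (gradient nonzero, so P is smooth).
Step 3: tangent line at P: 68·(x − 3) + -27·(y − -3) = 0.
Expanding: 68*x - 27*y - 285 = 0.


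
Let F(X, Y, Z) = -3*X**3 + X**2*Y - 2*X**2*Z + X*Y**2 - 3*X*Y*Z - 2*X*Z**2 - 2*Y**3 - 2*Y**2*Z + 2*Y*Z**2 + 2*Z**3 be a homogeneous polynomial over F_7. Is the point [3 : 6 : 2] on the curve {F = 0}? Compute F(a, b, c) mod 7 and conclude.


F(3,6,2) ≡ 3 (mod 7); P is NOT on the curve.

Evaluate F(3, 6, 2) term-by-term (mod 7).
  -3*X**3 ↦ -3·27·1·1 = -81
  X**2*Y ↦ 1·9·6·1 = 54
  -2*X**2*Z ↦ -2·9·1·2 = -36
  X*Y**2 ↦ 1·3·36·1 = 108
  -3*X*Y*Z ↦ -3·3·6·2 = -108
  -2*X*Z**2 ↦ -2·3·1·4 = -24
  -2*Y**3 ↦ -2·1·216·1 = -432
  -2*Y**2*Z ↦ -2·1·36·2 = -144
  2*Y*Z**2 ↦ 2·1·6·4 = 48
  2*Z**3 ↦ 2·1·1·8 = 16
Sum: F(3, 6, 2) = (-81) + (54) + (-36) + (108) + (-108) + (-24) + (-432) + (-144) + (48) + (16) = -599.
Reducing mod 7: -599 ≡ 3 (mod 7).
Since F(a, b, c) ≡ 3 ≠ 0 (mod 7), P does NOT lie on the curve.


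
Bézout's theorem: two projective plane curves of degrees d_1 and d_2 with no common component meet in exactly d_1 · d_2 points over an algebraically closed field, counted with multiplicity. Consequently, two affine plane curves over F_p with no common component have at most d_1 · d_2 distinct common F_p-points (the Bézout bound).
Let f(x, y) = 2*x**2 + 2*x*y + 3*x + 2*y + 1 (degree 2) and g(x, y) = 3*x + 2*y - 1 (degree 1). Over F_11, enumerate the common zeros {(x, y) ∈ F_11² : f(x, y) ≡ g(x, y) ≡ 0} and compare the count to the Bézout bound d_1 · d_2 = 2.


Common zeros: {(2, 3), (10, 2)}; count = 2; Bézout bound = 2.

deg(f) = 2, deg(g) = 1, so Bézout bound = 2.
Scan x ∈ F_11. For each x, list the y ∈ F_11 with f(x, y) ≡ 0 and those with g(x, y) ≡ 0 (mod 11); the common zeros in that column are the intersection.
  x = 0: f ≡ 0 at y ∈ {5}; g ≡ 0 at y ∈ {6}; common: ∅.
  x = 1: f ≡ 0 at y ∈ {4}; g ≡ 0 at y ∈ {10}; common: ∅.
  x = 2: f ≡ 0 at y ∈ {3}; g ≡ 0 at y ∈ {3}; common: {3}.
  x = 3: f ≡ 0 at y ∈ {2}; g ≡ 0 at y ∈ {7}; common: ∅.
  x = 4: f ≡ 0 at y ∈ {1}; g ≡ 0 at y ∈ {0}; common: ∅.
  x = 5: f ≡ 0 at y ∈ {0}; g ≡ 0 at y ∈ {4}; common: ∅.
  x = 6: f ≡ 0 at y ∈ {10}; g ≡ 0 at y ∈ {8}; common: ∅.
  x = 7: f ≡ 0 at y ∈ {9}; g ≡ 0 at y ∈ {1}; common: ∅.
  x = 8: f ≡ 0 at y ∈ {8}; g ≡ 0 at y ∈ {5}; common: ∅.
  x = 9: f ≡ 0 at y ∈ {7}; g ≡ 0 at y ∈ {9}; common: ∅.
  x = 10: f ≡ 0 at y ∈ {0, 1, 2, 3, 4, 5, 6, 7, 8, 9, 10}; g ≡ 0 at y ∈ {2}; common: {2}.
Collecting: common zeros = {(2, 3), (10, 2)}, so the count is 2.
Comparison with the Bézout bound: 2 ≤ 2 = deg(f)·deg(g), as expected for curves with no common component (the bound is attained).


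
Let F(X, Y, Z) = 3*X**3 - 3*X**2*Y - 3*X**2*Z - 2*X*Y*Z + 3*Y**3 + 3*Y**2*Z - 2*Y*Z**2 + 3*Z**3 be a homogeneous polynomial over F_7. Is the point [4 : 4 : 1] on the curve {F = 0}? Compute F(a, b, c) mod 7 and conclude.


F(4,4,1) ≡ 1 (mod 7); P is NOT on the curve.

Evaluate F(4, 4, 1) term-by-term (mod 7).
  3*X**3 ↦ 3·64·1·1 = 192
  -3*X**2*Y ↦ -3·16·4·1 = -192
  -3*X**2*Z ↦ -3·16·1·1 = -48
  -2*X*Y*Z ↦ -2·4·4·1 = -32
  3*Y**3 ↦ 3·1·64·1 = 192
  3*Y**2*Z ↦ 3·1·16·1 = 48
  -2*Y*Z**2 ↦ -2·1·4·1 = -8
  3*Z**3 ↦ 3·1·1·1 = 3
Sum: F(4, 4, 1) = (192) + (-192) + (-48) + (-32) + (192) + (48) + (-8) + (3) = 155.
Reducing mod 7: 155 ≡ 1 (mod 7).
Since F(a, b, c) ≡ 1 ≠ 0 (mod 7), P does NOT lie on the curve.


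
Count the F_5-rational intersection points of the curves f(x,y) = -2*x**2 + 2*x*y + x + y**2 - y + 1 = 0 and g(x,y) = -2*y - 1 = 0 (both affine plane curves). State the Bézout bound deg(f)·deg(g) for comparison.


Common zeros: {(2, 2), (3, 2)}; count = 2; Bézout bound = 2.

deg(f) = 2, deg(g) = 1, so Bézout bound = 2.
Scan x ∈ F_5. For each x, list the y ∈ F_5 with f(x, y) ≡ 0 and those with g(x, y) ≡ 0 (mod 5); the common zeros in that column are the intersection.
  x = 0: f ≡ 0 at y ∈ ∅; g ≡ 0 at y ∈ {2}; common: ∅.
  x = 1: f ≡ 0 at y ∈ {0, 4}; g ≡ 0 at y ∈ {2}; common: ∅.
  x = 2: f ≡ 0 at y ∈ {0, 2}; g ≡ 0 at y ∈ {2}; common: {2}.
  x = 3: f ≡ 0 at y ∈ {2, 3}; g ≡ 0 at y ∈ {2}; common: {2}.
  x = 4: f ≡ 0 at y ∈ ∅; g ≡ 0 at y ∈ {2}; common: ∅.
Collecting: common zeros = {(2, 2), (3, 2)}, so the count is 2.
Comparison with the Bézout bound: 2 ≤ 2 = deg(f)·deg(g), as expected for curves with no common component (the bound is attained).


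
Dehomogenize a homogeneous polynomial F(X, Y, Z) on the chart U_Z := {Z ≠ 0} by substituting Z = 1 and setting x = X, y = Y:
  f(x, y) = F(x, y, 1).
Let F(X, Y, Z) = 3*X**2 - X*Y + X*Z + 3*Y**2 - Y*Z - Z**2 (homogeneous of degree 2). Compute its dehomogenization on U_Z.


f(x, y) = 3*x**2 - x*y + x + 3*y**2 - y - 1

On U_Z we set Z = 1. Each monomial c·X^i·Y^j·Z^k in F becomes c·x^i·y^j·1^k = c·x^i·y^j.
Substituting Z = 1: F(X, Y, 1) = 3*x**2 - x*y + x + 3*y**2 - y - 1.
Note: deg(f) ≤ deg(F) = 2; strict inequality happens when F is divisible by Z (lost terms).


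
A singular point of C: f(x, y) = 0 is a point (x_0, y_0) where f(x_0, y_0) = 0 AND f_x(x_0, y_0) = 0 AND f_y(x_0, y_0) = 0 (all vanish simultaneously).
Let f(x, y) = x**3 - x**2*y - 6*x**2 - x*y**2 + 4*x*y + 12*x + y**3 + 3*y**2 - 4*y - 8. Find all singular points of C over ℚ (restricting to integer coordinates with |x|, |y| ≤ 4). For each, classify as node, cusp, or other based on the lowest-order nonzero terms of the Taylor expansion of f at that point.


Singular points: {(2, 0)}; classification: cusp.

Compute partial derivatives:
  f_x = 3*x**2 - 2*x*y - 12*x - y**2 + 4*y + 12.
  f_y = -x**2 - 2*x*y + 4*x + 3*y**2 + 6*y - 4.
Scan x_0 ∈ {−4, ..., 4}. For each x_0, f_y(x_0, y) is a polynomial in y; find its integer roots y ∈ {−4, ..., 4}, then test f_x and f at those candidates.
  x = -4: f_y(-4, y) = 3*y**2 + 14*y - 36; no integer root y with |y| ≤ 4.
  x = -3: f_y(-3, y) = 3*y**2 + 12*y - 25; no integer root y with |y| ≤ 4.
  x = -2: f_y(-2, y) = 3*y**2 + 10*y - 16; no integer root y with |y| ≤ 4.
  x = -1: f_y(-1, y) = 3*y**2 + 8*y - 9; no integer root y with |y| ≤ 4.
  x = 0: f_y(0, y) = 3*y**2 + 6*y - 4; no integer root y with |y| ≤ 4.
  x = 1: f_y(1, y) = 3*y**2 + 4*y - 1; no integer root y with |y| ≤ 4.
  x = 2: f_y(2, y) = 3*y**2 + 2*y; vanishes at y ∈ {0}. (2, 0): f_x = 0, f = 0 — SINGULAR.
  x = 3: f_y(3, y) = 3*y**2 - 1; no integer root y with |y| ≤ 4.
  x = 4: f_y(4, y) = 3*y**2 - 2*y - 4; no integer root y with |y| ≤ 4.
Only singular point on the grid: (2, 0).
Classify: substitute x = 2 + u, y = 0 + v and expand: f = u**3 - u**2*v - u*v**2 + v**3 + v**2.
No constant or linear terms (consistent with a singular point). Quadratic part: v**2. Cubic part: u**3 - u**2*v - u*v**2 + v**3.
The quadratic part v**2 is a perfect square, so there is a single (double) tangent line v = 0, i.e. y = 0. Restricting the cubic part to that line (v = 0) leaves u**3 ≠ 0, so f is not divisible by v and the branch is v² ≈ -u**3 to lowest order — this is a cusp.
Classification: cusp.


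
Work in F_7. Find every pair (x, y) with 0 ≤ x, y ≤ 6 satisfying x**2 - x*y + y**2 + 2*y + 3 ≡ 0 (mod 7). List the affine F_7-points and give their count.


Affine F_7-points: {(2, 0), (3, 2), (3, 6), (5, 0), (5, 3), (6, 2)}; count = 6.

For each of the 49 pairs (x, y) ∈ F_7², evaluate f(x, y) mod 7. Record the zeros.
  x = 0: [0↦3, 1↦6, 2↦4, 3↦4, 4↦6, 5↦3, 6↦2]  zeros at y ∈ ∅
  x = 1: [0↦4, 1↦6, 2↦3, 3↦2, 4↦3, 5↦6, 6↦4]  zeros at y ∈ ∅
  x = 2: [0↦0, 1↦1, 2↦4, 3↦2, 4↦2, 5↦4, 6↦1]  zeros at y ∈ {0}
  x = 3: [0↦5, 1↦5, 2↦0, 3↦4, 4↦3, 5↦4, 6↦0]  zeros at y ∈ {2, 6}
  x = 4: [0↦5, 1↦4, 2↦5, 3↦1, 4↦6, 5↦6, 6↦1]  zeros at y ∈ ∅
  x = 5: [0↦0, 1↦5, 2↦5, 3↦0, 4↦4, 5↦3, 6↦4]  zeros at y ∈ {0, 3}
  x = 6: [0↦4, 1↦1, 2↦0, 3↦1, 4↦4, 5↦2, 6↦2]  zeros at y ∈ {2}
Collecting zeros: affine points = {(2, 0), (3, 2), (3, 6), (5, 0), (5, 3), (6, 2)}.
Total count |C(F_7)_aff| = 6.


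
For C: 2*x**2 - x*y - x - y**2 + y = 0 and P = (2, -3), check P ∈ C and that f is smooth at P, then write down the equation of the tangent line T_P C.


Tangent line at P: 10*x + 5*y - 5 = 0.

Step 1: f(2, -3) = 0, so P lies on C.
Step 2: partial derivatives
  f_x(x, y) = 4*x - y - 1, f_y(x, y) = -x - 2*y + 1.
  f_x(P) = 10, f_y(P) = 5 (gradient nonzero, so P is smooth).
Step 3: tangent line at P: 10·(x − 2) + 5·(y − -3) = 0.
Expanding: 10*x + 5*y - 5 = 0.


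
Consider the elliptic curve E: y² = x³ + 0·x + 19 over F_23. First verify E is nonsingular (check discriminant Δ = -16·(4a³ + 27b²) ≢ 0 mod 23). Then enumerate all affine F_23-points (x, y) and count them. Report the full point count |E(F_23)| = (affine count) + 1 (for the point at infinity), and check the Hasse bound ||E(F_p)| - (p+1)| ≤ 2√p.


Affine points = {(2, 2), (2, 21), (3, 0), (5, 11), (5, 12), (8, 5), (8, 18), (9, 9), (9, 14), (11, 4), (11, 19), (13, 10), (13, 13), (14, 7), (14, 16), (15, 6), (15, 17), (18, 3), (18, 20), (19, 1), (19, 22), (22, 8), (22, 15)}; affine count = 23; |E(F_23)| = 24.

Discriminant check: Δ ∝ 4a³ + 27b² = 4·0³ + 27·19² = 4·0 + 27·361 ≡ 18 (mod 23). Nonzero ⇒ E is nonsingular.
For each x ∈ F_23, compute rhs = x³ + 0·x + 19 mod 23, then count y ∈ F_23 with y² ≡ rhs.
  x = 0: rhs = 19, matching y values: none (0 points).
  x = 1: rhs = 20, matching y values: none (0 points).
  x = 2: rhs = 4, matching y values: 2, 21 (2 points).
  x = 3: rhs = 0, matching y values: 0 (1 points).
  x = 4: rhs = 14, matching y values: none (0 points).
  x = 5: rhs = 6, matching y values: 11, 12 (2 points).
  x = 6: rhs = 5, matching y values: none (0 points).
  x = 7: rhs = 17, matching y values: none (0 points).
  x = 8: rhs = 2, matching y values: 5, 18 (2 points).
  x = 9: rhs = 12, matching y values: 9, 14 (2 points).
  x = 10: rhs = 7, matching y values: none (0 points).
  x = 11: rhs = 16, matching y values: 4, 19 (2 points).
  x = 12: rhs = 22, matching y values: none (0 points).
  x = 13: rhs = 8, matching y values: 10, 13 (2 points).
  x = 14: rhs = 3, matching y values: 7, 16 (2 points).
  x = 15: rhs = 13, matching y values: 6, 17 (2 points).
  x = 16: rhs = 21, matching y values: none (0 points).
  x = 17: rhs = 10, matching y values: none (0 points).
  x = 18: rhs = 9, matching y values: 3, 20 (2 points).
  x = 19: rhs = 1, matching y values: 1, 22 (2 points).
  x = 20: rhs = 15, matching y values: none (0 points).
  x = 21: rhs = 11, matching y values: none (0 points).
  x = 22: rhs = 18, matching y values: 8, 15 (2 points).
Total affine count: 23.
Full point count |E(F_23)| = 23 + 1 = 24.
Hasse bound: |24 − (23+1)| = |0| = 0 ≤ 2√23 ≈ 9.5917 ✓.


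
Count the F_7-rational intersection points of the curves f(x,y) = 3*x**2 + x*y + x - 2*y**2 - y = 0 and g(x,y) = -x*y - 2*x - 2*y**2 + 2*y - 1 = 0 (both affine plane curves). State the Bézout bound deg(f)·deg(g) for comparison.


Common zeros: ∅; count = 0; Bézout bound = 4.

deg(f) = 2, deg(g) = 2, so Bézout bound = 4.
Scan x ∈ F_7. For each x, list the y ∈ F_7 with f(x, y) ≡ 0 and those with g(x, y) ≡ 0 (mod 7); the common zeros in that column are the intersection.
  x = 0: f ≡ 0 at y ∈ {0, 3}; g ≡ 0 at y ∈ ∅; common: ∅.
  x = 1: f ≡ 0 at y ∈ {3, 4}; g ≡ 0 at y ∈ ∅; common: ∅.
  x = 2: f ≡ 0 at y ∈ {0, 4}; g ≡ 0 at y ∈ {1, 6}; common: ∅.
  x = 3: f ≡ 0 at y ∈ ∅; g ≡ 0 at y ∈ {0, 3}; common: ∅.
  x = 4: f ≡ 0 at y ∈ ∅; g ≡ 0 at y ∈ {2, 4}; common: ∅.
  x = 5: f ≡ 0 at y ∈ ∅; g ≡ 0 at y ∈ ∅; common: ∅.
  x = 6: f ≡ 0 at y ∈ ∅; g ≡ 0 at y ∈ ∅; common: ∅.
Collecting: common zeros = ∅, so the count is 0.
Comparison with the Bézout bound: 0 ≤ 4 = deg(f)·deg(g), as expected for curves with no common component (the affine F_7-count falls short of the bound because intersections may lie at infinity, over extension fields, or carry multiplicity).


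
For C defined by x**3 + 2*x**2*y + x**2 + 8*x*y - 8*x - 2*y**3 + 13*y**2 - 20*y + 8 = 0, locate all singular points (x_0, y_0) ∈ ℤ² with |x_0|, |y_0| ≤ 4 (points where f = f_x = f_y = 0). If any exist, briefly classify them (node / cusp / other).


Singular points: {(-2, 2)}; classification: node.

Compute partial derivatives:
  f_x = 3*x**2 + 4*x*y + 2*x + 8*y - 8.
  f_y = 2*x**2 + 8*x - 6*y**2 + 26*y - 20.
Scan x_0 ∈ {−4, ..., 4}. For each x_0, f_y(x_0, y) is a polynomial in y; find its integer roots y ∈ {−4, ..., 4}, then test f_x and f at those candidates.
  x = -4: f_y(-4, y) = -6*y**2 + 26*y - 20; vanishes at y ∈ {1}. (-4, 1): f_x = 24 ≠ 0.
  x = -3: f_y(-3, y) = -6*y**2 + 26*y - 26; no integer root y with |y| ≤ 4.
  x = -2: f_y(-2, y) = -6*y**2 + 26*y - 28; vanishes at y ∈ {2}. (-2, 2): f_x = 0, f = 0 — SINGULAR.
  x = -1: f_y(-1, y) = -6*y**2 + 26*y - 26; no integer root y with |y| ≤ 4.
  x = 0: f_y(0, y) = -6*y**2 + 26*y - 20; vanishes at y ∈ {1}. (0, 1): f_x = 0 but f = -1 ≠ 0.
  x = 1: f_y(1, y) = -6*y**2 + 26*y - 10; no integer root y with |y| ≤ 4.
  x = 2: f_y(2, y) = -6*y**2 + 26*y + 4; no integer root y with |y| ≤ 4.
  x = 3: f_y(3, y) = -6*y**2 + 26*y + 22; no integer root y with |y| ≤ 4.
  x = 4: f_y(4, y) = -6*y**2 + 26*y + 44; no integer root y with |y| ≤ 4.
Only singular point on the grid: (-2, 2).
Classify: substitute x = -2 + u, y = 2 + v and expand: f = u**3 + 2*u**2*v - u**2 - 2*v**3 + v**2.
No constant or linear terms (consistent with a singular point). Quadratic part: -u**2 + v**2. Cubic part: u**3 + 2*u**2*v - 2*v**3.
The quadratic part v**2 - u**2 = (v − u)(v + u) splits into two distinct linear factors, so there are two distinct tangent lines y − 2 = ±(x − -2) — this is a node (ordinary double point).
Classification: node.


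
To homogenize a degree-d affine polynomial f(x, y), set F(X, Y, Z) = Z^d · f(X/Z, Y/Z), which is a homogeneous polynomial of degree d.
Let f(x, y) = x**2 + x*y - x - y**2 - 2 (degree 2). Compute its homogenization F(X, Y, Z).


F(X, Y, Z) = X**2 + X*Y - X*Z - Y**2 - 2*Z**2

deg(f) = 2.
Substitute x = X/Z, y = Y/Z into f, then multiply by Z^2.
  monomial 1·x^2·y^0 ↦ 1·X^2·Y^0·Z^0.
  monomial 1·x^1·y^1 ↦ 1·X^1·Y^1·Z^0.
  monomial -1·x^1·y^0 ↦ -1·X^1·Y^0·Z^1.
  monomial -1·x^0·y^2 ↦ -1·X^0·Y^2·Z^0.
  monomial -2·x^0·y^0 ↦ -2·X^0·Y^0·Z^2.
Collecting: F(X, Y, Z) = X**2 + X*Y - X*Z - Y**2 - 2*Z**2.


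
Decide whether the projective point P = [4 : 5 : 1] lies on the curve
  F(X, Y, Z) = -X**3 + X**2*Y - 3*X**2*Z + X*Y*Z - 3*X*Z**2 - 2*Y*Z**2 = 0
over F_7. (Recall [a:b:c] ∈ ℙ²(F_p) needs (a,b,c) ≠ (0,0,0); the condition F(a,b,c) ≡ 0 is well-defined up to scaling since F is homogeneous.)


F(4,5,1) ≡ 1 (mod 7); P is NOT on the curve.

Evaluate F(4, 5, 1) term-by-term (mod 7).
  -X**3 ↦ -1·64·1·1 = -64
  X**2*Y ↦ 1·16·5·1 = 80
  -3*X**2*Z ↦ -3·16·1·1 = -48
  X*Y*Z ↦ 1·4·5·1 = 20
  -3*X*Z**2 ↦ -3·4·1·1 = -12
  -2*Y*Z**2 ↦ -2·1·5·1 = -10
Sum: F(4, 5, 1) = (-64) + (80) + (-48) + (20) + (-12) + (-10) = -34.
Reducing mod 7: -34 ≡ 1 (mod 7).
Since F(a, b, c) ≡ 1 ≠ 0 (mod 7), P does NOT lie on the curve.


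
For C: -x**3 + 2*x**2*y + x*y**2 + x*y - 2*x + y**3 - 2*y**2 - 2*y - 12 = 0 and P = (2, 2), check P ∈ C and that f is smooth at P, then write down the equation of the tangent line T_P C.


Tangent line at P: 8*x + 20*y - 56 = 0.

Step 1: f(2, 2) = 0, so P lies on C.
Step 2: partial derivatives
  f_x(x, y) = -3*x**2 + 4*x*y + y**2 + y - 2, f_y(x, y) = 2*x**2 + 2*x*y + x + 3*y**2 - 4*y - 2.
  f_x(P) = 8, f_y(P) = 20 (gradient nonzero, so P is smooth).
Step 3: tangent line at P: 8·(x − 2) + 20·(y − 2) = 0.
Expanding: 8*x + 20*y - 56 = 0.


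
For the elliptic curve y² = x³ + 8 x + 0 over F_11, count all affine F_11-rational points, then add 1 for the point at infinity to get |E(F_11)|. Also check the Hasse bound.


Affine points = {(0, 0), (1, 3), (1, 8), (5, 0), (6, 0), (7, 5), (7, 6), (8, 2), (8, 9), (9, 3), (9, 8)}; affine count = 11; |E(F_11)| = 12.

Discriminant check: Δ ∝ 4a³ + 27b² = 4·8³ + 27·0² = 4·512 + 27·0 ≡ 2 (mod 11). Nonzero ⇒ E is nonsingular.
For each x ∈ F_11, compute rhs = x³ + 8·x + 0 mod 11, then count y ∈ F_11 with y² ≡ rhs.
  x = 0: rhs = 0, matching y values: 0 (1 points).
  x = 1: rhs = 9, matching y values: 3, 8 (2 points).
  x = 2: rhs = 2, matching y values: none (0 points).
  x = 3: rhs = 7, matching y values: none (0 points).
  x = 4: rhs = 8, matching y values: none (0 points).
  x = 5: rhs = 0, matching y values: 0 (1 points).
  x = 6: rhs = 0, matching y values: 0 (1 points).
  x = 7: rhs = 3, matching y values: 5, 6 (2 points).
  x = 8: rhs = 4, matching y values: 2, 9 (2 points).
  x = 9: rhs = 9, matching y values: 3, 8 (2 points).
  x = 10: rhs = 2, matching y values: none (0 points).
Total affine count: 11.
Full point count |E(F_11)| = 11 + 1 = 12.
Hasse bound: |12 − (11+1)| = |0| = 0 ≤ 2√11 ≈ 6.6332 ✓.


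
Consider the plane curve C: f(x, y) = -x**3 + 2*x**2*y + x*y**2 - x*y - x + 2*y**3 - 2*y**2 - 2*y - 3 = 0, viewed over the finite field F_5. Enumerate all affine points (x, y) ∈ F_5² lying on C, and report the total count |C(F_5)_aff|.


Affine F_5-points: {(0, 1), (0, 4), (1, 0), (1, 1), (1, 2), (4, 2)}; count = 6.

For each of the 25 pairs (x, y) ∈ F_5², evaluate f(x, y) mod 5. Record the zeros.
  x = 0: [0↦2, 1↦0, 2↦1, 3↦2, 4↦0]  zeros at y ∈ {1, 4}
  x = 1: [0↦0, 1↦0, 2↦0, 3↦2, 4↦3]  zeros at y ∈ {0, 1, 2}
  x = 2: [0↦2, 1↦3, 2↦1, 3↦3, 4↦1]  zeros at y ∈ ∅
  x = 3: [0↦2, 1↦3, 2↦3, 3↦4, 4↦3]  zeros at y ∈ ∅
  x = 4: [0↦4, 1↦4, 2↦0, 3↦4, 4↦3]  zeros at y ∈ {2}
Collecting zeros: affine points = {(0, 1), (0, 4), (1, 0), (1, 1), (1, 2), (4, 2)}.
Total count |C(F_5)_aff| = 6.


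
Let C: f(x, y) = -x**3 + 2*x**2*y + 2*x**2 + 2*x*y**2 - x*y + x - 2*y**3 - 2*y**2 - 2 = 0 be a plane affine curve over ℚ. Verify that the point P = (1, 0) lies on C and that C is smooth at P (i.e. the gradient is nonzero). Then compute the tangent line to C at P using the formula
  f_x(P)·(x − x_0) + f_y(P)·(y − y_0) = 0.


Tangent line at P: 2*x + y - 2 = 0.

Step 1: f(1, 0) = 0, so P lies on C.
Step 2: partial derivatives
  f_x(x, y) = -3*x**2 + 4*x*y + 4*x + 2*y**2 - y + 1, f_y(x, y) = 2*x**2 + 4*x*y - x - 6*y**2 - 4*y.
  f_x(P) = 2, f_y(P) = 1 (gradient nonzero, so P is smooth).
Step 3: tangent line at P: 2·(x − 1) + 1·(y − 0) = 0.
Expanding: 2*x + y - 2 = 0.


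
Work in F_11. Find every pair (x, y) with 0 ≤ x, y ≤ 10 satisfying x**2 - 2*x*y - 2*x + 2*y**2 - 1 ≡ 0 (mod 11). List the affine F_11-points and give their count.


Affine F_11-points: {(1, 4), (1, 8), (3, 5), (3, 9), (6, 8), (6, 9), (7, 1), (7, 6), (8, 1), (8, 7), (9, 4), (9, 5)}; count = 12.

For each of the 121 pairs (x, y) ∈ F_11², evaluate f(x, y) mod 11. Record the zeros.
  x = 0: [0↦10, 1↦1, 2↦7, 3↦6, 4↦9, 5↦5, 6↦5, 7↦9, 8↦6, 9↦7, 10↦1]  zeros at y ∈ ∅
  x = 1: [0↦9, 1↦9, 2↦2, 3↦10, 4↦0, 5↦5, 6↦3, 7↦5, 8↦0, 9↦10, 10↦2]  zeros at y ∈ {4, 8}
  x = 2: [0↦10, 1↦8, 2↦10, 3↦5, 4↦4, 5↦7, 6↦3, 7↦3, 8↦7, 9↦4, 10↦5]  zeros at y ∈ ∅
  x = 3: [0↦2, 1↦9, 2↦9, 3↦2, 4↦10, 5↦0, 6↦5, 7↦3, 8↦5, 9↦0, 10↦10]  zeros at y ∈ {5, 9}
  x = 4: [0↦7, 1↦1, 2↦10, 3↦1, 4↦7, 5↦6, 6↦9, 7↦5, 8↦5, 9↦9, 10↦6]  zeros at y ∈ ∅
  x = 5: [0↦3, 1↦6, 2↦2, 3↦2, 4↦6, 5↦3, 6↦4, 7↦9, 8↦7, 9↦9, 10↦4]  zeros at y ∈ ∅
  x = 6: [0↦1, 1↦2, 2↦7, 3↦5, 4↦7, 5↦2, 6↦1, 7↦4, 8↦0, 9↦0, 10↦4]  zeros at y ∈ {8, 9}
  x = 7: [0↦1, 1↦0, 2↦3, 3↦10, 4↦10, 5↦3, 6↦0, 7↦1, 8↦6, 9↦4, 10↦6]  zeros at y ∈ {1, 6}
  x = 8: [0↦3, 1↦0, 2↦1, 3↦6, 4↦4, 5↦6, 6↦1, 7↦0, 8↦3, 9↦10, 10↦10]  zeros at y ∈ {1, 7}
  x = 9: [0↦7, 1↦2, 2↦1, 3↦4, 4↦0, 5↦0, 6↦4, 7↦1, 8↦2, 9↦7, 10↦5]  zeros at y ∈ {4, 5}
  x = 10: [0↦2, 1↦6, 2↦3, 3↦4, 4↦9, 5↦7, 6↦9, 7↦4, 8↦3, 9↦6, 10↦2]  zeros at y ∈ ∅
Collecting zeros: affine points = {(1, 4), (1, 8), (3, 5), (3, 9), (6, 8), (6, 9), (7, 1), (7, 6), (8, 1), (8, 7), (9, 4), (9, 5)}.
Total count |C(F_11)_aff| = 12.


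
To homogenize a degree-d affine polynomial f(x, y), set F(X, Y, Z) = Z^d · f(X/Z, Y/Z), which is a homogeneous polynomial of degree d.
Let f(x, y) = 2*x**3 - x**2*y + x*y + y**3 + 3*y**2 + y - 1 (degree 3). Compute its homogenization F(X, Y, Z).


F(X, Y, Z) = 2*X**3 - X**2*Y + X*Y*Z + Y**3 + 3*Y**2*Z + Y*Z**2 - Z**3

deg(f) = 3.
Substitute x = X/Z, y = Y/Z into f, then multiply by Z^3.
  monomial 2·x^3·y^0 ↦ 2·X^3·Y^0·Z^0.
  monomial -1·x^2·y^1 ↦ -1·X^2·Y^1·Z^0.
  monomial 1·x^1·y^1 ↦ 1·X^1·Y^1·Z^1.
  monomial 1·x^0·y^3 ↦ 1·X^0·Y^3·Z^0.
  monomial 3·x^0·y^2 ↦ 3·X^0·Y^2·Z^1.
  monomial 1·x^0·y^1 ↦ 1·X^0·Y^1·Z^2.
  monomial -1·x^0·y^0 ↦ -1·X^0·Y^0·Z^3.
Collecting: F(X, Y, Z) = 2*X**3 - X**2*Y + X*Y*Z + Y**3 + 3*Y**2*Z + Y*Z**2 - Z**3.


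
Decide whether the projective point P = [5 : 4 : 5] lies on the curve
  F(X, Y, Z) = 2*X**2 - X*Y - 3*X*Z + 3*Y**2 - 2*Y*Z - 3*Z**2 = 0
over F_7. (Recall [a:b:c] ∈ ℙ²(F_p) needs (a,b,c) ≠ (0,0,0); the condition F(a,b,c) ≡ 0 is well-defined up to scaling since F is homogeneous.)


F(5,4,5) ≡ 0 (mod 7); P is on the curve.

Evaluate F(5, 4, 5) term-by-term (mod 7).
  2*X**2 ↦ 2·25·1·1 = 50
  -X*Y ↦ -1·5·4·1 = -20
  -3*X*Z ↦ -3·5·1·5 = -75
  3*Y**2 ↦ 3·1·16·1 = 48
  -2*Y*Z ↦ -2·1·4·5 = -40
  -3*Z**2 ↦ -3·1·1·25 = -75
Sum: F(5, 4, 5) = (50) + (-20) + (-75) + (48) + (-40) + (-75) = -112.
Reducing mod 7: -112 ≡ 0 (mod 7).
Since F(a, b, c) ≡ 0 (mod 7), P lies on the curve.


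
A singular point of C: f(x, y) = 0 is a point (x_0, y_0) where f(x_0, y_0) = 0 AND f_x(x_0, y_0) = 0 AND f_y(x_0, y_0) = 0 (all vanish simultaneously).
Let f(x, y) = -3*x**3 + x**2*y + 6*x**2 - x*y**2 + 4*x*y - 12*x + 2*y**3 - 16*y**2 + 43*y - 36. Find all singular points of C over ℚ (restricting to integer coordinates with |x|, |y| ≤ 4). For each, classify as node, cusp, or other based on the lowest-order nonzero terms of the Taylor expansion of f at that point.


Singular points: {(1, 3)}; classification: cusp.

Compute partial derivatives:
  f_x = -9*x**2 + 2*x*y + 12*x - y**2 + 4*y - 12.
  f_y = x**2 - 2*x*y + 4*x + 6*y**2 - 32*y + 43.
Scan x_0 ∈ {−4, ..., 4}. For each x_0, f_y(x_0, y) is a polynomial in y; find its integer roots y ∈ {−4, ..., 4}, then test f_x and f at those candidates.
  x = -4: f_y(-4, y) = 6*y**2 - 24*y + 43; no integer root y with |y| ≤ 4.
  x = -3: f_y(-3, y) = 6*y**2 - 26*y + 40; no integer root y with |y| ≤ 4.
  x = -2: f_y(-2, y) = 6*y**2 - 28*y + 39; no integer root y with |y| ≤ 4.
  x = -1: f_y(-1, y) = 6*y**2 - 30*y + 40; no integer root y with |y| ≤ 4.
  x = 0: f_y(0, y) = 6*y**2 - 32*y + 43; no integer root y with |y| ≤ 4.
  x = 1: f_y(1, y) = 6*y**2 - 34*y + 48; vanishes at y ∈ {3}. (1, 3): f_x = 0, f = 0 — SINGULAR.
  x = 2: f_y(2, y) = 6*y**2 - 36*y + 55; no integer root y with |y| ≤ 4.
  x = 3: f_y(3, y) = 6*y**2 - 38*y + 64; no integer root y with |y| ≤ 4.
  x = 4: f_y(4, y) = 6*y**2 - 40*y + 75; no integer root y with |y| ≤ 4.
Only singular point on the grid: (1, 3).
Classify: substitute x = 1 + u, y = 3 + v and expand: f = -3*u**3 + u**2*v - u*v**2 + 2*v**3 + v**2.
No constant or linear terms (consistent with a singular point). Quadratic part: v**2. Cubic part: -3*u**3 + u**2*v - u*v**2 + 2*v**3.
The quadratic part v**2 is a perfect square, so there is a single (double) tangent line v = 0, i.e. y = 3. Restricting the cubic part to that line (v = 0) leaves -3*u**3 ≠ 0, so f is not divisible by v and the branch is v² ≈ 3*u**3 to lowest order — this is a cusp.
Classification: cusp.


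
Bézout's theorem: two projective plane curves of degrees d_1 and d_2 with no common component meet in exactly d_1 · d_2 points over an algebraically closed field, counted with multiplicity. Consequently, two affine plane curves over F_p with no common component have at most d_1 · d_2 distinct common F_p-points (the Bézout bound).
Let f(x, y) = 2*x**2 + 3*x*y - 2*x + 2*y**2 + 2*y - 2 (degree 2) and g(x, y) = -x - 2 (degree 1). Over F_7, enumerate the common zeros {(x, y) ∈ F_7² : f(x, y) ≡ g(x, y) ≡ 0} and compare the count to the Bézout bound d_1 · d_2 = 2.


Common zeros: ∅; count = 0; Bézout bound = 2.

deg(f) = 2, deg(g) = 1, so Bézout bound = 2.
Scan x ∈ F_7. For each x, list the y ∈ F_7 with f(x, y) ≡ 0 and those with g(x, y) ≡ 0 (mod 7); the common zeros in that column are the intersection.
  x = 0: f ≡ 0 at y ∈ ∅; g ≡ 0 at y ∈ ∅; common: ∅.
  x = 1: f ≡ 0 at y ∈ ∅; g ≡ 0 at y ∈ ∅; common: ∅.
  x = 2: f ≡ 0 at y ∈ ∅; g ≡ 0 at y ∈ ∅; common: ∅.
  x = 3: f ≡ 0 at y ∈ ∅; g ≡ 0 at y ∈ ∅; common: ∅.
  x = 4: f ≡ 0 at y ∈ ∅; g ≡ 0 at y ∈ ∅; common: ∅.
  x = 5: f ≡ 0 at y ∈ ∅; g ≡ 0 at y ∈ {0, 1, 2, 3, 4, 5, 6}; common: ∅.
  x = 6: f ≡ 0 at y ∈ ∅; g ≡ 0 at y ∈ ∅; common: ∅.
Collecting: common zeros = ∅, so the count is 0.
Comparison with the Bézout bound: 0 ≤ 2 = deg(f)·deg(g), as expected for curves with no common component (the affine F_7-count falls short of the bound because intersections may lie at infinity, over extension fields, or carry multiplicity).


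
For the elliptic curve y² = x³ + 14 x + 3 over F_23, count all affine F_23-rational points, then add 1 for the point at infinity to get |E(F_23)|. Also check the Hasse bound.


Affine points = {(0, 7), (0, 16), (1, 8), (1, 15), (2, 4), (2, 19), (3, 7), (3, 16), (4, 10), (4, 13), (6, 2), (6, 21), (8, 11), (8, 12), (10, 4), (10, 19), (11, 4), (11, 19), (12, 6), (12, 17), (13, 6), (13, 17), (15, 0), (17, 5), (17, 18), (20, 7), (20, 16), (21, 6), (21, 17)}; affine count = 29; |E(F_23)| = 30.

Discriminant check: Δ ∝ 4a³ + 27b² = 4·14³ + 27·3² = 4·2744 + 27·9 ≡ 18 (mod 23). Nonzero ⇒ E is nonsingular.
For each x ∈ F_23, compute rhs = x³ + 14·x + 3 mod 23, then count y ∈ F_23 with y² ≡ rhs.
  x = 0: rhs = 3, matching y values: 7, 16 (2 points).
  x = 1: rhs = 18, matching y values: 8, 15 (2 points).
  x = 2: rhs = 16, matching y values: 4, 19 (2 points).
  x = 3: rhs = 3, matching y values: 7, 16 (2 points).
  x = 4: rhs = 8, matching y values: 10, 13 (2 points).
  x = 5: rhs = 14, matching y values: none (0 points).
  x = 6: rhs = 4, matching y values: 2, 21 (2 points).
  x = 7: rhs = 7, matching y values: none (0 points).
  x = 8: rhs = 6, matching y values: 11, 12 (2 points).
  x = 9: rhs = 7, matching y values: none (0 points).
  x = 10: rhs = 16, matching y values: 4, 19 (2 points).
  x = 11: rhs = 16, matching y values: 4, 19 (2 points).
  x = 12: rhs = 13, matching y values: 6, 17 (2 points).
  x = 13: rhs = 13, matching y values: 6, 17 (2 points).
  x = 14: rhs = 22, matching y values: none (0 points).
  x = 15: rhs = 0, matching y values: 0 (1 points).
  x = 16: rhs = 22, matching y values: none (0 points).
  x = 17: rhs = 2, matching y values: 5, 18 (2 points).
  x = 18: rhs = 15, matching y values: none (0 points).
  x = 19: rhs = 21, matching y values: none (0 points).
  x = 20: rhs = 3, matching y values: 7, 16 (2 points).
  x = 21: rhs = 13, matching y values: 6, 17 (2 points).
  x = 22: rhs = 11, matching y values: none (0 points).
Total affine count: 29.
Full point count |E(F_23)| = 29 + 1 = 30.
Hasse bound: |30 − (23+1)| = |6| = 6 ≤ 2√23 ≈ 9.5917 ✓.


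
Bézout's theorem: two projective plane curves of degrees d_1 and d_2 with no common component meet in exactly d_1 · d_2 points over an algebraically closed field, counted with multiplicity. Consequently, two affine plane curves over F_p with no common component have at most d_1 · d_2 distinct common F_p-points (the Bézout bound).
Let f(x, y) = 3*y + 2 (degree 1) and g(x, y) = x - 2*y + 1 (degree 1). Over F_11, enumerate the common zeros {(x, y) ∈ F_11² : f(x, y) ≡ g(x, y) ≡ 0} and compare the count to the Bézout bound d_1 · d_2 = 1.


Common zeros: {(5, 3)}; count = 1; Bézout bound = 1.

deg(f) = 1, deg(g) = 1, so Bézout bound = 1.
Scan x ∈ F_11. For each x, list the y ∈ F_11 with f(x, y) ≡ 0 and those with g(x, y) ≡ 0 (mod 11); the common zeros in that column are the intersection.
  x = 0: f ≡ 0 at y ∈ {3}; g ≡ 0 at y ∈ {6}; common: ∅.
  x = 1: f ≡ 0 at y ∈ {3}; g ≡ 0 at y ∈ {1}; common: ∅.
  x = 2: f ≡ 0 at y ∈ {3}; g ≡ 0 at y ∈ {7}; common: ∅.
  x = 3: f ≡ 0 at y ∈ {3}; g ≡ 0 at y ∈ {2}; common: ∅.
  x = 4: f ≡ 0 at y ∈ {3}; g ≡ 0 at y ∈ {8}; common: ∅.
  x = 5: f ≡ 0 at y ∈ {3}; g ≡ 0 at y ∈ {3}; common: {3}.
  x = 6: f ≡ 0 at y ∈ {3}; g ≡ 0 at y ∈ {9}; common: ∅.
  x = 7: f ≡ 0 at y ∈ {3}; g ≡ 0 at y ∈ {4}; common: ∅.
  x = 8: f ≡ 0 at y ∈ {3}; g ≡ 0 at y ∈ {10}; common: ∅.
  x = 9: f ≡ 0 at y ∈ {3}; g ≡ 0 at y ∈ {5}; common: ∅.
  x = 10: f ≡ 0 at y ∈ {3}; g ≡ 0 at y ∈ {0}; common: ∅.
Collecting: common zeros = {(5, 3)}, so the count is 1.
Comparison with the Bézout bound: 1 ≤ 1 = deg(f)·deg(g), as expected for curves with no common component (the bound is attained).


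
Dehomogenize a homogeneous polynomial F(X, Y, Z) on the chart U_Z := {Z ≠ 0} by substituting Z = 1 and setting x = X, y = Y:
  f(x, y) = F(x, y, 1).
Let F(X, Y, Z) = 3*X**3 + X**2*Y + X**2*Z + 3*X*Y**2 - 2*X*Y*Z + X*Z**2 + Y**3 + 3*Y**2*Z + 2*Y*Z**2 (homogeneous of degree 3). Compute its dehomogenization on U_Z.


f(x, y) = 3*x**3 + x**2*y + x**2 + 3*x*y**2 - 2*x*y + x + y**3 + 3*y**2 + 2*y

On U_Z we set Z = 1. Each monomial c·X^i·Y^j·Z^k in F becomes c·x^i·y^j·1^k = c·x^i·y^j.
Substituting Z = 1: F(X, Y, 1) = 3*x**3 + x**2*y + x**2 + 3*x*y**2 - 2*x*y + x + y**3 + 3*y**2 + 2*y.
Note: deg(f) ≤ deg(F) = 3; strict inequality happens when F is divisible by Z (lost terms).


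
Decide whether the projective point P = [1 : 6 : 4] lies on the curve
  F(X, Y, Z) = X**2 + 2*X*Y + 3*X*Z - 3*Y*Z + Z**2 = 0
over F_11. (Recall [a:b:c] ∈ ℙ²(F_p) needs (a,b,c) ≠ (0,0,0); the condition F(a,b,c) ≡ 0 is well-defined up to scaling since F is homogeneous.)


F(1,6,4) ≡ 2 (mod 11); P is NOT on the curve.

Evaluate F(1, 6, 4) term-by-term (mod 11).
  X**2 ↦ 1·1·1·1 = 1
  2*X*Y ↦ 2·1·6·1 = 12
  3*X*Z ↦ 3·1·1·4 = 12
  -3*Y*Z ↦ -3·1·6·4 = -72
  Z**2 ↦ 1·1·1·16 = 16
Sum: F(1, 6, 4) = (1) + (12) + (12) + (-72) + (16) = -31.
Reducing mod 11: -31 ≡ 2 (mod 11).
Since F(a, b, c) ≡ 2 ≠ 0 (mod 11), P does NOT lie on the curve.


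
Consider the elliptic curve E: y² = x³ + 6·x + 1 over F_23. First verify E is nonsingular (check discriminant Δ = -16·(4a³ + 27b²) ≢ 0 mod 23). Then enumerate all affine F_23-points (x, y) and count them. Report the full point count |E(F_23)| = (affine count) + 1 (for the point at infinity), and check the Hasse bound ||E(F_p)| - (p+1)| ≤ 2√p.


Affine points = {(0, 1), (0, 22), (1, 10), (1, 13), (3, 0), (5, 8), (5, 15), (6, 0), (7, 8), (7, 15), (8, 3), (8, 20), (9, 5), (9, 18), (10, 7), (10, 16), (11, 8), (11, 15), (14, 0), (15, 4), (15, 19), (17, 5), (17, 18), (20, 5), (20, 18), (21, 2), (21, 21)}; affine count = 27; |E(F_23)| = 28.

Discriminant check: Δ ∝ 4a³ + 27b² = 4·6³ + 27·1² = 4·216 + 27·1 ≡ 17 (mod 23). Nonzero ⇒ E is nonsingular.
For each x ∈ F_23, compute rhs = x³ + 6·x + 1 mod 23, then count y ∈ F_23 with y² ≡ rhs.
  x = 0: rhs = 1, matching y values: 1, 22 (2 points).
  x = 1: rhs = 8, matching y values: 10, 13 (2 points).
  x = 2: rhs = 21, matching y values: none (0 points).
  x = 3: rhs = 0, matching y values: 0 (1 points).
  x = 4: rhs = 20, matching y values: none (0 points).
  x = 5: rhs = 18, matching y values: 8, 15 (2 points).
  x = 6: rhs = 0, matching y values: 0 (1 points).
  x = 7: rhs = 18, matching y values: 8, 15 (2 points).
  x = 8: rhs = 9, matching y values: 3, 20 (2 points).
  x = 9: rhs = 2, matching y values: 5, 18 (2 points).
  x = 10: rhs = 3, matching y values: 7, 16 (2 points).
  x = 11: rhs = 18, matching y values: 8, 15 (2 points).
  x = 12: rhs = 7, matching y values: none (0 points).
  x = 13: rhs = 22, matching y values: none (0 points).
  x = 14: rhs = 0, matching y values: 0 (1 points).
  x = 15: rhs = 16, matching y values: 4, 19 (2 points).
  x = 16: rhs = 7, matching y values: none (0 points).
  x = 17: rhs = 2, matching y values: 5, 18 (2 points).
  x = 18: rhs = 7, matching y values: none (0 points).
  x = 19: rhs = 5, matching y values: none (0 points).
  x = 20: rhs = 2, matching y values: 5, 18 (2 points).
  x = 21: rhs = 4, matching y values: 2, 21 (2 points).
  x = 22: rhs = 17, matching y values: none (0 points).
Total affine count: 27.
Full point count |E(F_23)| = 27 + 1 = 28.
Hasse bound: |28 − (23+1)| = |4| = 4 ≤ 2√23 ≈ 9.5917 ✓.


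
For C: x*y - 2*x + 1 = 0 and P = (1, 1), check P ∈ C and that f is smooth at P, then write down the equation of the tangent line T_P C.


Tangent line at P: -x + y = 0.

Step 1: f(1, 1) = 0, so P lies on C.
Step 2: partial derivatives
  f_x(x, y) = y - 2, f_y(x, y) = x.
  f_x(P) = -1, f_y(P) = 1 (gradient nonzero, so P is smooth).
Step 3: tangent line at P: -1·(x − 1) + 1·(y − 1) = 0.
Expanding: -x + y = 0.


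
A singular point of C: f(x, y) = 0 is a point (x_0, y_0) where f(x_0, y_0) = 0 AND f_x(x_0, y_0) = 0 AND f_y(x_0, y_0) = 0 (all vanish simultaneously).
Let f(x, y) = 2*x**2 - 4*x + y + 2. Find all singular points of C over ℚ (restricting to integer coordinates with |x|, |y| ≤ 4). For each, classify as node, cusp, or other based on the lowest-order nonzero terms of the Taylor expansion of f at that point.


No singular points in the scanned grid; C is smooth there.

Compute partial derivatives:
  f_x = 4*x - 4.
  f_y = 1.
f_y = 1 is a nonzero constant, so f_y never vanishes: no point (x, y) can satisfy f = f_x = f_y = 0. In particular no (x, y) ∈ {−4, ..., 4}² is singular; the curve is smooth.


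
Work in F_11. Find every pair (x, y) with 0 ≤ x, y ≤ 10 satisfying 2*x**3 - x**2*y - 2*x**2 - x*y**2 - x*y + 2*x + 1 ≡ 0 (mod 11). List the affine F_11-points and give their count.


Affine F_11-points: {(1, 1), (1, 8), (3, 9), (4, 7), (4, 10), (5, 1), (5, 4), (7, 7), (8, 0), (8, 2), (9, 6), (10, 4), (10, 7)}; count = 13.

For each of the 121 pairs (x, y) ∈ F_11², evaluate f(x, y) mod 11. Record the zeros.
  x = 0: [0↦1, 1↦1, 2↦1, 3↦1, 4↦1, 5↦1, 6↦1, 7↦1, 8↦1, 9↦1, 10↦1]  zeros at y ∈ ∅
  x = 1: [0↦3, 1↦0, 2↦6, 3↦10, 4↦1, 5↦1, 6↦10, 7↦6, 8↦0, 9↦3, 10↦4]  zeros at y ∈ {1, 8}
  x = 2: [0↦2, 1↦5, 2↦4, 3↦10, 4↦1, 5↦10, 6↦4, 7↦5, 8↦2, 9↦6, 10↦6]  zeros at y ∈ ∅
  x = 3: [0↦10, 1↦6, 2↦7, 3↦2, 4↦2, 5↦7, 6↦6, 7↦10, 8↦8, 9↦0, 10↦8]  zeros at y ∈ {9}
  x = 4: [0↦6, 1↦4, 2↦5, 3↦9, 4↦5, 5↦4, 6↦6, 7↦0, 8↦8, 9↦8, 10↦0]  zeros at y ∈ {7, 10}
  x = 5: [0↦2, 1↦0, 2↦10, 3↦10, 4↦0, 5↦2, 6↦5, 7↦9, 8↦3, 9↦9, 10↦5]  zeros at y ∈ {1, 4}
  x = 6: [0↦10, 1↦6, 2↦1, 3↦6, 4↦10, 5↦2, 6↦4, 7↦5, 8↦5, 9↦4, 10↦2]  zeros at y ∈ ∅
  x = 7: [0↦9, 1↦1, 2↦1, 3↦9, 4↦3, 5↦5, 6↦4, 7↦0, 8↦4, 9↦5, 10↦3]  zeros at y ∈ {7}
  x = 8: [0↦0, 1↦8, 2↦0, 3↦9, 4↦2, 5↦1, 6↦6, 7↦6, 8↦1, 9↦2, 10↦9]  zeros at y ∈ {0, 2}
  x = 9: [0↦6, 1↦6, 2↦10, 3↦7, 4↦8, 5↦2, 6↦0, 7↦2, 8↦8, 9↦7, 10↦10]  zeros at y ∈ {6}
  x = 10: [0↦6, 1↦7, 2↦10, 3↦4, 4↦0, 5↦9, 6↦9, 7↦0, 8↦4, 9↦10, 10↦7]  zeros at y ∈ {4, 7}
Collecting zeros: affine points = {(1, 1), (1, 8), (3, 9), (4, 7), (4, 10), (5, 1), (5, 4), (7, 7), (8, 0), (8, 2), (9, 6), (10, 4), (10, 7)}.
Total count |C(F_11)_aff| = 13.


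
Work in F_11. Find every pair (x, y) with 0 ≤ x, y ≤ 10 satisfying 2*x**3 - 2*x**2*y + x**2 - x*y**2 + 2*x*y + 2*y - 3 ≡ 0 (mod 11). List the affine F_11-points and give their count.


Affine F_11-points: {(0, 7), (1, 0), (1, 2), (4, 4), (4, 7), (5, 2), (5, 8), (6, 6), (6, 10), (8, 4), (8, 7), (9, 8), (10, 5), (10, 8)}; count = 14.

For each of the 121 pairs (x, y) ∈ F_11², evaluate f(x, y) mod 11. Record the zeros.
  x = 0: [0↦8, 1↦10, 2↦1, 3↦3, 4↦5, 5↦7, 6↦9, 7↦0, 8↦2, 9↦4, 10↦6]  zeros at y ∈ {7}
  x = 1: [0↦0, 1↦1, 2↦0, 3↦8, 4↦3, 5↦7, 6↦9, 7↦9, 8↦7, 9↦3, 10↦8]  zeros at y ∈ {0, 2}
  x = 2: [0↦6, 1↦2, 2↦5, 3↦4, 4↦10, 5↦1, 6↦10, 7↦4, 8↦5, 9↦2, 10↦6]  zeros at y ∈ ∅
  x = 3: [0↦5, 1↦3, 2↦6, 3↦3, 4↦5, 5↦1, 6↦2, 7↦8, 8↦8, 9↦2, 10↦1]  zeros at y ∈ ∅
  x = 4: [0↦9, 1↦5, 2↦4, 3↦6, 4↦0, 5↦8, 6↦8, 7↦0, 8↦6, 9↦4, 10↦5]  zeros at y ∈ {4, 7}
  x = 5: [0↦8, 1↦9, 2↦0, 3↦3, 4↦7, 5↦1, 6↦7, 7↦3, 8↦0, 9↦9, 10↦8]  zeros at y ∈ {2, 8}
  x = 6: [0↦3, 1↦5, 2↦6, 3↦6, 4↦5, 5↦3, 6↦0, 7↦7, 8↦2, 9↦7, 10↦0]  zeros at y ∈ {6, 10}
  x = 7: [0↦6, 1↦5, 2↦1, 3↦5, 4↦6, 5↦4, 6↦10, 7↦2, 8↦2, 9↦10, 10↦4]  zeros at y ∈ ∅
  x = 8: [0↦7, 1↦10, 2↦8, 3↦1, 4↦0, 5↦5, 6↦5, 7↦0, 8↦1, 9↦8, 10↦10]  zeros at y ∈ {4, 7}
  x = 9: [0↦7, 1↦10, 2↦6, 3↦6, 4↦10, 5↦7, 6↦8, 7↦2, 8↦0, 9↦2, 10↦8]  zeros at y ∈ {8}
  x = 10: [0↦7, 1↦6, 2↦7, 3↦10, 4↦4, 5↦0, 6↦9, 7↦9, 8↦0, 9↦4, 10↦10]  zeros at y ∈ {5, 8}
Collecting zeros: affine points = {(0, 7), (1, 0), (1, 2), (4, 4), (4, 7), (5, 2), (5, 8), (6, 6), (6, 10), (8, 4), (8, 7), (9, 8), (10, 5), (10, 8)}.
Total count |C(F_11)_aff| = 14.
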